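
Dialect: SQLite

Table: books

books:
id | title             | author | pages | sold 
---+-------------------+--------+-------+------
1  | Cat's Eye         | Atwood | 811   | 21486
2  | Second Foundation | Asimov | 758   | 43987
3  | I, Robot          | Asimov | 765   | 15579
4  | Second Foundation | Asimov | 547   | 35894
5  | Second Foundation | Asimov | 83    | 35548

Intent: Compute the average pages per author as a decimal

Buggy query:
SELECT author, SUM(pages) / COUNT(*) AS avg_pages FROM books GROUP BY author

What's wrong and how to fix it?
Bug: SUM(pages) and COUNT(*) are both integers; the division truncates the fractional part

Fix: Multiply by 1.0 (or CAST to REAL) to force floating-point division

Corrected query:
SELECT author, SUM(pages) * 1.0 / COUNT(*) AS avg_pages FROM books GROUP BY author

Result:
author | avg_pages
-------+----------
Asimov | 538.25   
Atwood | 811      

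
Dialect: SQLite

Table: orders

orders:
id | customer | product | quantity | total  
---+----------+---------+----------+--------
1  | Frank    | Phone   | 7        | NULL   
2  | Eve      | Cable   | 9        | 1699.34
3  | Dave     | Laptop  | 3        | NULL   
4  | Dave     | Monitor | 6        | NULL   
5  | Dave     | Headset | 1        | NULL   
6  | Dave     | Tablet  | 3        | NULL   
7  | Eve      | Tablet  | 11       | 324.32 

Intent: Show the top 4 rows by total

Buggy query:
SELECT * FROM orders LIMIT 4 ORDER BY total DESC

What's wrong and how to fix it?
Bug: LIMIT must come after ORDER BY

Fix: Swap the clauses: ORDER BY first, then LIMIT

Corrected query:
SELECT * FROM orders ORDER BY total DESC LIMIT 4

Result:
id | customer | product | quantity | total  
---+----------+---------+----------+--------
2  | Eve      | Cable   | 9        | 1699.34
7  | Eve      | Tablet  | 11       | 324.32 
1  | Frank    | Phone   | 7        | NULL   
3  | Dave     | Laptop  | 3        | NULL   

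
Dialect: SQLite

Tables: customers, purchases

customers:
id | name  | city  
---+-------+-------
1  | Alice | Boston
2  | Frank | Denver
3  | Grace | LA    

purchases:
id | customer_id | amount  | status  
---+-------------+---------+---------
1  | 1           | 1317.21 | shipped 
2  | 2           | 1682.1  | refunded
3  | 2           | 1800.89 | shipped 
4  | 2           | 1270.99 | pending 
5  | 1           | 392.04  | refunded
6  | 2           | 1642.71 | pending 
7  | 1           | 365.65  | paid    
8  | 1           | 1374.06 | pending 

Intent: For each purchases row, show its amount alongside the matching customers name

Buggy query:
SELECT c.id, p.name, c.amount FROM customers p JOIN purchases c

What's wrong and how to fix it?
Bug: Missing join condition: each purchases row is matched to all customers rows instead of just its own

Fix: Add ON c.customer_id = p.id to the JOIN

Corrected query:
SELECT c.id, p.name, c.amount FROM customers p JOIN purchases c ON c.customer_id = p.id

Result:
id | name  | amount 
---+-------+--------
1  | Alice | 1317.21
2  | Frank | 1682.1 
3  | Frank | 1800.89
4  | Frank | 1270.99
5  | Alice | 392.04 
6  | Frank | 1642.71
7  | Alice | 365.65 
8  | Alice | 1374.06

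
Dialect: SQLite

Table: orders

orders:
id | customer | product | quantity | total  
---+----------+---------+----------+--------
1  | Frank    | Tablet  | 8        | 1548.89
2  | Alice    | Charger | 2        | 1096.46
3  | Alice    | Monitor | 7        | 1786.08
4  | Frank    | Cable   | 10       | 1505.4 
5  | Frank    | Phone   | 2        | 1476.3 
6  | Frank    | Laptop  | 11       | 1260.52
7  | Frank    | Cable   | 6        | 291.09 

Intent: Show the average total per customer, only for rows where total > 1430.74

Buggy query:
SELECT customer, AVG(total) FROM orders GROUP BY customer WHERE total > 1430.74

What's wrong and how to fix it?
Bug: WHERE cannot follow GROUP BY

Fix: Place WHERE between FROM and GROUP BY

Corrected query:
SELECT customer, AVG(total) FROM orders WHERE total > 1430.74 GROUP BY customer

Result:
customer | AVG(total) 
---------+------------
Alice    | 1786.08    
Frank    | 1510.196667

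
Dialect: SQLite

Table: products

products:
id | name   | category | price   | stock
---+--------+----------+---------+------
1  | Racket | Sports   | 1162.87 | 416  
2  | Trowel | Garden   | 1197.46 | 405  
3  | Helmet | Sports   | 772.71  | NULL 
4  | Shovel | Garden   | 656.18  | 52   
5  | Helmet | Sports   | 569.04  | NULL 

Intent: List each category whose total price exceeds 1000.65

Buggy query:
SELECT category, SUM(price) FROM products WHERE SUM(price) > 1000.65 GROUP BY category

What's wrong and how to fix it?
Bug: Aggregate functions cannot appear in a WHERE clause

Fix: Use HAVING (which filters groups after aggregation) instead of WHERE

Corrected query:
SELECT category, SUM(price) FROM products GROUP BY category HAVING SUM(price) > 1000.65

Result:
category | SUM(price)
---------+-----------
Garden   | 1853.64   
Sports   | 2504.62   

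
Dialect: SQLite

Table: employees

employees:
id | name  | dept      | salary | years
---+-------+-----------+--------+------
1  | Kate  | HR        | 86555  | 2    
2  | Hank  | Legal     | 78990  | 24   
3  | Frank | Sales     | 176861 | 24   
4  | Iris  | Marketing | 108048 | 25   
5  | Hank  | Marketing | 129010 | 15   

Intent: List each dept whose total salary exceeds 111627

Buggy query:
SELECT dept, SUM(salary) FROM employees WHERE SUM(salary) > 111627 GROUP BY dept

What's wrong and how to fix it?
Bug: Aggregate functions cannot appear in a WHERE clause

Fix: Move the aggregate condition to a HAVING clause

Corrected query:
SELECT dept, SUM(salary) FROM employees GROUP BY dept HAVING SUM(salary) > 111627

Result:
dept      | SUM(salary)
----------+------------
Marketing | 237058     
Sales     | 176861     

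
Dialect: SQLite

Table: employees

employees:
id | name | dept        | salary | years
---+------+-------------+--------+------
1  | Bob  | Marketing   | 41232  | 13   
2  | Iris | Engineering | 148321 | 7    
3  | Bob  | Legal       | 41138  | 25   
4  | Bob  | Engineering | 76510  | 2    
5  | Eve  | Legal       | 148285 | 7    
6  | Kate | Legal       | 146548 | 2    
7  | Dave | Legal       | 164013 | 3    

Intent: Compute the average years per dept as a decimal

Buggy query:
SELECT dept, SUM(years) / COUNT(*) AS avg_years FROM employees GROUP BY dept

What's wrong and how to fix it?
Bug: Both operands are integers, so '/' performs integer division and truncates

Fix: Multiply by 1.0 (or CAST to REAL) to force floating-point division

Corrected query:
SELECT dept, SUM(years) * 1.0 / COUNT(*) AS avg_years FROM employees GROUP BY dept

Result:
dept        | avg_years
------------+----------
Engineering | 4.5      
Legal       | 9.25     
Marketing   | 13       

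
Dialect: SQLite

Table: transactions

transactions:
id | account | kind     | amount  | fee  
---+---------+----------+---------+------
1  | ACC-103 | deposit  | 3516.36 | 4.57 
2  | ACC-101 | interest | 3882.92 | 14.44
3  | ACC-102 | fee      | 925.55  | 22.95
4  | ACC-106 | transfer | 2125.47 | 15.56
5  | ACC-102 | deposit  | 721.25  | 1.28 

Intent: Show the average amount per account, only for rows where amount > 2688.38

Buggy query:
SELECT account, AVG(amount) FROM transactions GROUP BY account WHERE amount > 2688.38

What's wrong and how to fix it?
Bug: Row-level WHERE must come before GROUP BY in the clause order

Fix: Move the WHERE clause before GROUP BY

Corrected query:
SELECT account, AVG(amount) FROM transactions WHERE amount > 2688.38 GROUP BY account

Result:
account | AVG(amount)
--------+------------
ACC-101 | 3882.92    
ACC-103 | 3516.36    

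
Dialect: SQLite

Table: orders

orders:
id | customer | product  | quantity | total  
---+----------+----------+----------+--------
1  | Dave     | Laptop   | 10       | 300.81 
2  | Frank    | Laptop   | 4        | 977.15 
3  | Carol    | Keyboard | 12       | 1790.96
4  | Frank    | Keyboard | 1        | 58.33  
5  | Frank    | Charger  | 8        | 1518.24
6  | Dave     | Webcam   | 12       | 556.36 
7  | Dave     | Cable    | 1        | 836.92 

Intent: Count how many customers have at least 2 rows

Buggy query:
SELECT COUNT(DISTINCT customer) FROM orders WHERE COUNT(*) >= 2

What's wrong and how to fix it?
Bug: COUNT(*) cannot appear in WHERE; the per-group count doesn't exist yet

Fix: Group first with HAVING COUNT(*) >= 2, then COUNT the resulting groups

Corrected query:
SELECT COUNT(*) FROM (SELECT customer FROM orders GROUP BY customer HAVING COUNT(*) >= 2)

Result:
COUNT(*)
--------
2       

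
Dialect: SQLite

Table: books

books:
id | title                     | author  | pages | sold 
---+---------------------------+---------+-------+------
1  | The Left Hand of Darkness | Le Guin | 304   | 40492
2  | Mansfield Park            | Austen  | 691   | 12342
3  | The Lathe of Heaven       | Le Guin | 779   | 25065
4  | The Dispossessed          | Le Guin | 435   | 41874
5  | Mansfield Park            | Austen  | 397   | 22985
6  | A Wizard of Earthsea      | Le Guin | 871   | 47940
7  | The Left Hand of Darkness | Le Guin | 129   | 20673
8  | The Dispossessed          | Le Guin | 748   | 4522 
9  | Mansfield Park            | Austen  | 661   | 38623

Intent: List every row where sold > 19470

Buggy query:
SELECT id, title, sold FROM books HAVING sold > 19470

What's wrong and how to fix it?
Bug: This is a non-aggregate query (no GROUP BY, no aggregates), so in SQLite the HAVING clause is invalid here; a row-level condition belongs in WHERE

Fix: Use WHERE for row-level filtering

Corrected query:
SELECT id, title, sold FROM books WHERE sold > 19470

Result:
id | title                     | sold 
---+---------------------------+------
1  | The Left Hand of Darkness | 40492
3  | The Lathe of Heaven       | 25065
4  | The Dispossessed          | 41874
5  | Mansfield Park            | 22985
6  | A Wizard of Earthsea      | 47940
7  | The Left Hand of Darkness | 20673
9  | Mansfield Park            | 38623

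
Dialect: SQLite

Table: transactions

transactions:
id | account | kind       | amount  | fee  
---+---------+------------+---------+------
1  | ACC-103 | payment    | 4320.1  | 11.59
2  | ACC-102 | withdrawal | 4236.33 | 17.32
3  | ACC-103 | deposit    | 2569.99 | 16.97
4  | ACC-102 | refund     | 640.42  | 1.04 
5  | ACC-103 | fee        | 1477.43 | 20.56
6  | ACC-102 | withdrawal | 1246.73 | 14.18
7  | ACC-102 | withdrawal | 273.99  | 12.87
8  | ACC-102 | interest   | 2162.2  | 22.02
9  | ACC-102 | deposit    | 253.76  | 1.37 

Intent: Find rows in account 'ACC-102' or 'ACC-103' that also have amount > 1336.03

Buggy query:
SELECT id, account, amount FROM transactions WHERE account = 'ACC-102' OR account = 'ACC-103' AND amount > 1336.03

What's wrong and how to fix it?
Bug: AND binds tighter than OR, so this parses as account = 'ACC-102' OR (account = 'ACC-103' AND amount > 1336.03)

Fix: Add parentheses around the OR so the AND applies to both alternatives

Corrected query:
SELECT id, account, amount FROM transactions WHERE (account = 'ACC-102' OR account = 'ACC-103') AND amount > 1336.03

Result:
id | account | amount 
---+---------+--------
1  | ACC-103 | 4320.1 
2  | ACC-102 | 4236.33
3  | ACC-103 | 2569.99
5  | ACC-103 | 1477.43
8  | ACC-102 | 2162.2 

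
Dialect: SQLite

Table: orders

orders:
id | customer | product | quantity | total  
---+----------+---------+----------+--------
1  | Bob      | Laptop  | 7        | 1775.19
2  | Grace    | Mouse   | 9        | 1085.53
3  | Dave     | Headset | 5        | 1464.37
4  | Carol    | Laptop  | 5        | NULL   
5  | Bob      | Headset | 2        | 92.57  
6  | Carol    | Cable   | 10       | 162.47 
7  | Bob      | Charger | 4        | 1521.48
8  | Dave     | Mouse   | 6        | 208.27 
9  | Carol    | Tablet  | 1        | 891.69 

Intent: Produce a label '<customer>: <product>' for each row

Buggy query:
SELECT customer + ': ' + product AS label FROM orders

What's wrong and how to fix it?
Bug: SQLite uses || for string concatenation; + coerces text to numbers (yielding 0)

Fix: Replace + with || to concatenate text

Corrected query:
SELECT customer || ': ' || product AS label FROM orders

Result:
label        
-------------
Bob: Laptop  
Grace: Mouse 
Dave: Headset
Carol: Laptop
Bob: Headset 
Carol: Cable 
Bob: Charger 
Dave: Mouse  
Carol: Tablet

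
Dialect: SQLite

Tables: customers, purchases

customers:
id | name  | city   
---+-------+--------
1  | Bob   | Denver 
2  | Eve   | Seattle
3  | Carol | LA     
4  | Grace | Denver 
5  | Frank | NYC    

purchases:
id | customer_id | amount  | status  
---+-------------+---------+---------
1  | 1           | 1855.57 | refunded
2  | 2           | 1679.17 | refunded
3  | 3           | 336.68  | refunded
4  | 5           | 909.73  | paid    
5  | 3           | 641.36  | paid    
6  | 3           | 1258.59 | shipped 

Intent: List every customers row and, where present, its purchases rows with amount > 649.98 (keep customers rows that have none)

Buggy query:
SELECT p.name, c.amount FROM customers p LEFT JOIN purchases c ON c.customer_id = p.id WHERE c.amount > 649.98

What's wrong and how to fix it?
Bug: A WHERE condition on the right-hand table after LEFT JOIN drops unmatched parents

Fix: Put 'c.amount > 649.98' in the JOIN's ON clause instead of WHERE

Corrected query:
SELECT p.name, c.amount FROM customers p LEFT JOIN purchases c ON c.customer_id = p.id AND c.amount > 649.98

Result:
name  | amount 
------+--------
Bob   | 1855.57
Eve   | 1679.17
Carol | 1258.59
Grace | NULL   
Frank | 909.73 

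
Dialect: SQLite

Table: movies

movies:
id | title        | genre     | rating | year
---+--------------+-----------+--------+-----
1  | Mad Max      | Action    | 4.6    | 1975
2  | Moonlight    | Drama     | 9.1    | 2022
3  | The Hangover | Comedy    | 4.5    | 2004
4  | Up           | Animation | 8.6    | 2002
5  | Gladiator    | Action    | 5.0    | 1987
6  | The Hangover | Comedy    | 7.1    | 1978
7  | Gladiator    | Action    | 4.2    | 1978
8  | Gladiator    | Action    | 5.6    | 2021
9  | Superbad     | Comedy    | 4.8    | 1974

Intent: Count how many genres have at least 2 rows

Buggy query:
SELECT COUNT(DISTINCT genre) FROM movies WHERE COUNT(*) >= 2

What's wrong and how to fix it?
Bug: WHERE filters individual rows, not groups, so a group-level COUNT is invalid there

Fix: Group first with HAVING COUNT(*) >= 2, then COUNT the resulting groups

Corrected query:
SELECT COUNT(*) FROM (SELECT genre FROM movies GROUP BY genre HAVING COUNT(*) >= 2)

Result:
COUNT(*)
--------
2       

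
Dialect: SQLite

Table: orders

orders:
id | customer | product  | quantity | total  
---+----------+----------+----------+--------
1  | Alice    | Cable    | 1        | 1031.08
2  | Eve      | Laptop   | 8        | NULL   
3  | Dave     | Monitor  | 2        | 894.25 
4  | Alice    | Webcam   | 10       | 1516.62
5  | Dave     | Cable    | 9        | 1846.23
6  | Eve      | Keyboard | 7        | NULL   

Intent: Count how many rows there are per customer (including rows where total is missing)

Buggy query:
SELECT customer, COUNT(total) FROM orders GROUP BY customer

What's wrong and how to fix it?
Bug: COUNT(column) counts non-NULL values only; rows with NULL total aren't counted

Fix: Replace COUNT(total) with COUNT(*)

Corrected query:
SELECT customer, COUNT(*) FROM orders GROUP BY customer

Result:
customer | COUNT(*)
---------+---------
Alice    | 2       
Dave     | 2       
Eve      | 2       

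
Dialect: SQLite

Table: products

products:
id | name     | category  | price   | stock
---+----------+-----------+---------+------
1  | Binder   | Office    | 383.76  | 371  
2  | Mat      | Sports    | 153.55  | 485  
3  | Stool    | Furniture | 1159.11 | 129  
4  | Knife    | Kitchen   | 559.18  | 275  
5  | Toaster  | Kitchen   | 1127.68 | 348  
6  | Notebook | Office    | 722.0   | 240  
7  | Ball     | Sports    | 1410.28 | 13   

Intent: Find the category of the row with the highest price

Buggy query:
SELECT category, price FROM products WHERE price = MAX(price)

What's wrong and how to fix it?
Bug: MAX(price) is an aggregate and cannot be used directly in WHERE

Fix: Wrap MAX in a scalar subquery so WHERE compares against a single value

Corrected query:
SELECT category, price FROM products WHERE price = (SELECT MAX(price) FROM products)

Result:
category | price  
---------+--------
Sports   | 1410.28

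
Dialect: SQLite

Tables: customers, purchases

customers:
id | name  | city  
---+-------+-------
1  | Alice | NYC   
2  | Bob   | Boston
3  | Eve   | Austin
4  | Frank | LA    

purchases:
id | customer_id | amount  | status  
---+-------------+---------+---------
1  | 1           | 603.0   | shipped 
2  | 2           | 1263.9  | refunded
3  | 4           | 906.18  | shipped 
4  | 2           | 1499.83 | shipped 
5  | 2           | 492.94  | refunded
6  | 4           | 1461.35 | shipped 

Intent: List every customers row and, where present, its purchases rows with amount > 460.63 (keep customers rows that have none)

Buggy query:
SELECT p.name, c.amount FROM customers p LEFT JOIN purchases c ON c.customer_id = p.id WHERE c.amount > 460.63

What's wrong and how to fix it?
Bug: Filtering c.amount in WHERE discards the NULL rows produced by LEFT JOIN, turning it into an inner join

Fix: Move the right-table condition into the ON clause so unmatched parents are kept

Corrected query:
SELECT p.name, c.amount FROM customers p LEFT JOIN purchases c ON c.customer_id = p.id AND c.amount > 460.63

Result:
name  | amount 
------+--------
Alice | 603    
Bob   | 492.94 
Bob   | 1263.9 
Bob   | 1499.83
Eve   | NULL   
Frank | 906.18 
Frank | 1461.35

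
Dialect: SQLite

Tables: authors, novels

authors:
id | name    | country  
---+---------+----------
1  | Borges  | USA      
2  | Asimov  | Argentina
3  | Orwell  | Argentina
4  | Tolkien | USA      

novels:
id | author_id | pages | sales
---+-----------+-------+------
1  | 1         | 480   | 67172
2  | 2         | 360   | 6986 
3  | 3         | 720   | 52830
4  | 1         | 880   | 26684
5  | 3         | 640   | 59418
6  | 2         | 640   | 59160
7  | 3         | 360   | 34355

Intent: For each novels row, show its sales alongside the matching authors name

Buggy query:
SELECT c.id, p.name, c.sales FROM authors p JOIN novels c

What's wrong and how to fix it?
Bug: Missing join condition: each novels row is matched to all authors rows instead of just its own

Fix: Add ON c.author_id = p.id to the JOIN

Corrected query:
SELECT c.id, p.name, c.sales FROM authors p JOIN novels c ON c.author_id = p.id

Result:
id | name   | sales
---+--------+------
1  | Borges | 67172
2  | Asimov | 6986 
3  | Orwell | 52830
4  | Borges | 26684
5  | Orwell | 59418
6  | Asimov | 59160
7  | Orwell | 34355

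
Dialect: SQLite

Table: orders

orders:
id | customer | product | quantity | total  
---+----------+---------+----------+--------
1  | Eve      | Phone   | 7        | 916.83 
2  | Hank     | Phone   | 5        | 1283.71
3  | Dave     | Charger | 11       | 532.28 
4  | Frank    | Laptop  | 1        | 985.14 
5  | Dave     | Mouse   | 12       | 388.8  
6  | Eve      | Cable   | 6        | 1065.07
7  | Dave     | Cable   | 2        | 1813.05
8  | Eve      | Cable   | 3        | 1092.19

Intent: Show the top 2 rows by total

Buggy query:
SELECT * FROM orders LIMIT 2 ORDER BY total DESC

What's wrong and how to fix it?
Bug: LIMIT must come after ORDER BY

Fix: Sort with ORDER BY, then apply LIMIT

Corrected query:
SELECT * FROM orders ORDER BY total DESC LIMIT 2

Result:
id | customer | product | quantity | total  
---+----------+---------+----------+--------
7  | Dave     | Cable   | 2        | 1813.05
2  | Hank     | Phone   | 5        | 1283.71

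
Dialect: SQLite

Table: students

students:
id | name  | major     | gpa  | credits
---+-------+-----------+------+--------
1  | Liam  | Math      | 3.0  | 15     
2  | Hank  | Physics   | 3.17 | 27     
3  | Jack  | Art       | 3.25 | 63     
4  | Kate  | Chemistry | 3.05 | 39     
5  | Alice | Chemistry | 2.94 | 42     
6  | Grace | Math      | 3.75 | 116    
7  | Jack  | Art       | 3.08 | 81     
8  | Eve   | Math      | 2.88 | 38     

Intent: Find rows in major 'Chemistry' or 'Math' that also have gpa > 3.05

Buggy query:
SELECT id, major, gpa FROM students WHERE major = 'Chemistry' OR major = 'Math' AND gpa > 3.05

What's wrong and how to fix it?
Bug: AND binds tighter than OR, so this parses as major = 'Chemistry' OR (major = 'Math' AND gpa > 3.05)

Fix: Group the OR with parentheses (or use IN), then AND the threshold

Corrected query:
SELECT id, major, gpa FROM students WHERE (major = 'Chemistry' OR major = 'Math') AND gpa > 3.05

Result:
id | major | gpa 
---+-------+-----
6  | Math  | 3.75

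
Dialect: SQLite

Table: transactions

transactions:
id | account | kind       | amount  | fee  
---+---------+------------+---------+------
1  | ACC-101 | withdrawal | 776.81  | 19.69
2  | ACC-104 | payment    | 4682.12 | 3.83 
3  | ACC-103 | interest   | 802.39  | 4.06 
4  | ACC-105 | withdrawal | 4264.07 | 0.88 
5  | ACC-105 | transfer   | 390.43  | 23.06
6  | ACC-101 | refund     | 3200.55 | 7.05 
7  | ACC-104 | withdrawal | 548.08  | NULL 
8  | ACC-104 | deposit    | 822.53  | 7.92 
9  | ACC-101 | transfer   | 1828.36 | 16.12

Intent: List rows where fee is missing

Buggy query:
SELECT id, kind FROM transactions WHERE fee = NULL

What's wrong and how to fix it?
Bug: '= NULL' is always unknown in SQL three-valued logic, so no rows match

Fix: Replace '= NULL' with 'IS NULL'

Corrected query:
SELECT id, kind FROM transactions WHERE fee IS NULL

Result:
id | kind      
---+-----------
7  | withdrawal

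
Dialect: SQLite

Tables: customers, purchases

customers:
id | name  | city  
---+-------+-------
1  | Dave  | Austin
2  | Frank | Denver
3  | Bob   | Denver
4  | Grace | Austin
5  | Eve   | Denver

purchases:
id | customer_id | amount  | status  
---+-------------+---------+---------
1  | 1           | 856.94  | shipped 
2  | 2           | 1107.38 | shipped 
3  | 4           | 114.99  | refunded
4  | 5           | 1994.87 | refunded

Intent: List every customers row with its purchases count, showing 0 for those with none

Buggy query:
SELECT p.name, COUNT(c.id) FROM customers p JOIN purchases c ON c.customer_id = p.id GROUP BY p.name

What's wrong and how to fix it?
Bug: An inner join excludes parents with zero children

Fix: Switch to LEFT JOIN to retain unmatched parent rows

Corrected query:
SELECT p.name, COUNT(c.id) FROM customers p LEFT JOIN purchases c ON c.customer_id = p.id GROUP BY p.name

Result:
name  | COUNT(c.id)
------+------------
Bob   | 0          
Dave  | 1          
Eve   | 1          
Frank | 1          
Grace | 1          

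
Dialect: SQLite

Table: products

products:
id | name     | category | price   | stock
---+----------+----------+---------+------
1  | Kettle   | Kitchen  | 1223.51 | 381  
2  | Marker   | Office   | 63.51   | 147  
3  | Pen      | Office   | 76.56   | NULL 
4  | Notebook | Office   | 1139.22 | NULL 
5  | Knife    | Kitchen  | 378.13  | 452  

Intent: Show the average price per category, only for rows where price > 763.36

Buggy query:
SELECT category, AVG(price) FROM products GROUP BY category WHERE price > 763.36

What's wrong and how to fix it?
Bug: Row-level WHERE must come before GROUP BY in the clause order

Fix: Move the WHERE clause before GROUP BY

Corrected query:
SELECT category, AVG(price) FROM products WHERE price > 763.36 GROUP BY category

Result:
category | AVG(price)
---------+-----------
Kitchen  | 1223.51   
Office   | 1139.22   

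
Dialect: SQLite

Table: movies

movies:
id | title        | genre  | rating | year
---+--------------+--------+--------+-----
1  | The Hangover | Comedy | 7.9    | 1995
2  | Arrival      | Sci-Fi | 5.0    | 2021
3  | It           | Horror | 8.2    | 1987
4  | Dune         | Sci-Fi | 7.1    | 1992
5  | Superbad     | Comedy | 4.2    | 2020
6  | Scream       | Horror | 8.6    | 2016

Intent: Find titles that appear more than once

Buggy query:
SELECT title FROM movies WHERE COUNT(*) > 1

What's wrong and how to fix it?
Bug: WHERE can't reference COUNT(*); aggregates are computed after WHERE

Fix: GROUP BY title, then filter groups with HAVING COUNT(*) > 1

Corrected query:
SELECT title FROM movies GROUP BY title HAVING COUNT(*) > 1

Result:
(no rows)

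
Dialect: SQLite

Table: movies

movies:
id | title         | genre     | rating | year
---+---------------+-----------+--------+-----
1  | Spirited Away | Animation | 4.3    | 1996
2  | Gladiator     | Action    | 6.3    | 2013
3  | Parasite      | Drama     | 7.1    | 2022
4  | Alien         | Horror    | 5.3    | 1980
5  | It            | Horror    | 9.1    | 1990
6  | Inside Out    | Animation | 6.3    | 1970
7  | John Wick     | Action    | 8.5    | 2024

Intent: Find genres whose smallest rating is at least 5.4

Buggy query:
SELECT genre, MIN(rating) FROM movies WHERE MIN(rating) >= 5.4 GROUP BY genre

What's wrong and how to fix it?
Bug: MIN() in WHERE is a misuse of aggregate

Fix: Replace WHERE with HAVING after the GROUP BY

Corrected query:
SELECT genre, MIN(rating) FROM movies GROUP BY genre HAVING MIN(rating) >= 5.4

Result:
genre  | MIN(rating)
-------+------------
Action | 6.3        
Drama  | 7.1        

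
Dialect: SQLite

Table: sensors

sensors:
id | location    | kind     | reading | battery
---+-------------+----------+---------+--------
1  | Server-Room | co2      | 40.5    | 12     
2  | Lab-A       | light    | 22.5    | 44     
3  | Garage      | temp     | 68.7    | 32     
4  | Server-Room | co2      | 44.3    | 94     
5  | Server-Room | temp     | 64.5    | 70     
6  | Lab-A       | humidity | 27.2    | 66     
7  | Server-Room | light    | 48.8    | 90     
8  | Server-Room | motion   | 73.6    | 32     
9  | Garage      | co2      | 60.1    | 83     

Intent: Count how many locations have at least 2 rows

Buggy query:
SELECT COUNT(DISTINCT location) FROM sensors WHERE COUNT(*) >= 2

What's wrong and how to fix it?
Bug: WHERE filters individual rows, not groups, so a group-level COUNT is invalid there

Fix: Group first with HAVING COUNT(*) >= 2, then COUNT the resulting groups

Corrected query:
SELECT COUNT(*) FROM (SELECT location FROM sensors GROUP BY location HAVING COUNT(*) >= 2)

Result:
COUNT(*)
--------
3       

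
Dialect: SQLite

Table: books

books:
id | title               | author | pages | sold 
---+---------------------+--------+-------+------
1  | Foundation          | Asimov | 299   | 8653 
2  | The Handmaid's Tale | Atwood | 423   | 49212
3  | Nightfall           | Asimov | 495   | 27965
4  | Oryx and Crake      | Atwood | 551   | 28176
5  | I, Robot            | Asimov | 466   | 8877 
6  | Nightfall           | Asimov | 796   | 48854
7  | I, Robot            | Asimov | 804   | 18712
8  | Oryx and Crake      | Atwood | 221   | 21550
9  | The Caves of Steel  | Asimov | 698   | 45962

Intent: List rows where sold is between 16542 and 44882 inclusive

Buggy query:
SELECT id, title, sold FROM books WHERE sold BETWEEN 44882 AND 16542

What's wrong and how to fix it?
Bug: BETWEEN expects the lower bound first; with 44882 AND 16542 the range is empty

Fix: Write BETWEEN 16542 AND 44882

Corrected query:
SELECT id, title, sold FROM books WHERE sold BETWEEN 16542 AND 44882

Result:
id | title          | sold 
---+----------------+------
3  | Nightfall      | 27965
4  | Oryx and Crake | 28176
7  | I, Robot       | 18712
8  | Oryx and Crake | 21550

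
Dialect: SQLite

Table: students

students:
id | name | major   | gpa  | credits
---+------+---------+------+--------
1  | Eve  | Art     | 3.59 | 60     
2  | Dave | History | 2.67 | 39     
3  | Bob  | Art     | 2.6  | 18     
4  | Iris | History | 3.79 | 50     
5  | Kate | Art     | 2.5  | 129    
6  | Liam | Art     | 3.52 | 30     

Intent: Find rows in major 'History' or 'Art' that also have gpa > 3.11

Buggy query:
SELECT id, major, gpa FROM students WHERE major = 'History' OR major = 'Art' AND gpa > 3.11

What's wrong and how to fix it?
Bug: Without parentheses, AND is evaluated before OR, so the gpa filter only applies to the 'Art' branch

Fix: Add parentheses around the OR so the AND applies to both alternatives

Corrected query:
SELECT id, major, gpa FROM students WHERE (major = 'History' OR major = 'Art') AND gpa > 3.11

Result:
id | major   | gpa 
---+---------+-----
1  | Art     | 3.59
4  | History | 3.79
6  | Art     | 3.52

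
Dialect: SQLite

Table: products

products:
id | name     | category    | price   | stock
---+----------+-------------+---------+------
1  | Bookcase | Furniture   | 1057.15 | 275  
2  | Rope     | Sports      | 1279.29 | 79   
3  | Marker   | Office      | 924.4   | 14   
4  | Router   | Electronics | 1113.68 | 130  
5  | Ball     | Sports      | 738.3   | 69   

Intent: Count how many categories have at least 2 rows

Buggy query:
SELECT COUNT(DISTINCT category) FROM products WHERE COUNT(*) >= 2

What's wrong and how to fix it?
Bug: COUNT(*) cannot appear in WHERE; the per-group count doesn't exist yet

Fix: Group first with HAVING COUNT(*) >= 2, then COUNT the resulting groups

Corrected query:
SELECT COUNT(*) FROM (SELECT category FROM products GROUP BY category HAVING COUNT(*) >= 2)

Result:
COUNT(*)
--------
1       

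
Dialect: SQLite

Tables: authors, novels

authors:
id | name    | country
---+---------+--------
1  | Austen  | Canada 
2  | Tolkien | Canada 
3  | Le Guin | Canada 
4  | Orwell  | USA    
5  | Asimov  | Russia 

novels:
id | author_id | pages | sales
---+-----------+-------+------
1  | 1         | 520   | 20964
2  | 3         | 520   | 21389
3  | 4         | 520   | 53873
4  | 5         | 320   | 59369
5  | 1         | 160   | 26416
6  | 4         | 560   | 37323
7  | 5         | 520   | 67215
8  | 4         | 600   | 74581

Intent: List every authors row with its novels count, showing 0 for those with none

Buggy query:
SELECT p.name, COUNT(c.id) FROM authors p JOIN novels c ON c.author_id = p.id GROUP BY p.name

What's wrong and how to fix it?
Bug: An inner join excludes parents with zero children

Fix: Switch to LEFT JOIN to retain unmatched parent rows

Corrected query:
SELECT p.name, COUNT(c.id) FROM authors p LEFT JOIN novels c ON c.author_id = p.id GROUP BY p.name

Result:
name    | COUNT(c.id)
--------+------------
Asimov  | 2          
Austen  | 2          
Le Guin | 1          
Orwell  | 3          
Tolkien | 0          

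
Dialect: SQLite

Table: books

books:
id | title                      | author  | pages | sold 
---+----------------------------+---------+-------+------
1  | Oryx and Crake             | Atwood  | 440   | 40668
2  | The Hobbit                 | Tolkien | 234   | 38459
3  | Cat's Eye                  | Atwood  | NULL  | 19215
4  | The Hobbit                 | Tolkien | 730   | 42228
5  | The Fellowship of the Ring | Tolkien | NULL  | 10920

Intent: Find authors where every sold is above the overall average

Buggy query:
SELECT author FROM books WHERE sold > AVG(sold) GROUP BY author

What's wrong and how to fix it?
Bug: WHERE evaluates per row before aggregation, so AVG() is unavailable

Fix: Compute the overall average in a scalar subquery and compare each group's MIN against it in HAVING

Corrected query:
SELECT author FROM books GROUP BY author HAVING MIN(sold) > (SELECT AVG(sold) FROM books)

Result:
(no rows)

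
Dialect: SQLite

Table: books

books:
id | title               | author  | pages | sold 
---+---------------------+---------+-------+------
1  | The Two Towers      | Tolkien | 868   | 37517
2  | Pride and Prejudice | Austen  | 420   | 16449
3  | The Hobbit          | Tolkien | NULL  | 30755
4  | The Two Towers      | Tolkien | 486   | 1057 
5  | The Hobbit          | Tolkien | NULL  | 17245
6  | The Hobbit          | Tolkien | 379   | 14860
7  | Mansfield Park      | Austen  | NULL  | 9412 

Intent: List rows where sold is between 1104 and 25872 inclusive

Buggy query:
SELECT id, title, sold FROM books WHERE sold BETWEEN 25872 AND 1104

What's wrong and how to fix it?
Bug: The bounds are reversed; BETWEEN a AND b requires a <= b to match anything

Fix: Swap the bounds so the smaller value comes first

Corrected query:
SELECT id, title, sold FROM books WHERE sold BETWEEN 1104 AND 25872

Result:
id | title               | sold 
---+---------------------+------
2  | Pride and Prejudice | 16449
5  | The Hobbit          | 17245
6  | The Hobbit          | 14860
7  | Mansfield Park      | 9412 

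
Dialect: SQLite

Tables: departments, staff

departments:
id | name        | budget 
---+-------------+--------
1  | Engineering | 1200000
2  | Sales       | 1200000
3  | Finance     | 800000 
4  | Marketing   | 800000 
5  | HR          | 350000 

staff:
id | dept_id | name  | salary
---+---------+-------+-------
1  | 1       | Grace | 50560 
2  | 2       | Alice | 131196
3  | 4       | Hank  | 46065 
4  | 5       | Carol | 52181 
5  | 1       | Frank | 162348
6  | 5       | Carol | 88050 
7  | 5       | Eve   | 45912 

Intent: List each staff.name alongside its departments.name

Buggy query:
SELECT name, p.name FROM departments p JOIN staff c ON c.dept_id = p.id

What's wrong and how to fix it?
Bug: Both tables have a 'name' column; the unqualified reference is ambiguous

Fix: Prefix ambiguous columns with the table alias

Corrected query:
SELECT c.name, p.name FROM departments p JOIN staff c ON c.dept_id = p.id

Result:
name  | name       
------+------------
Grace | Engineering
Alice | Sales      
Hank  | Marketing  
Carol | HR         
Frank | Engineering
Carol | HR         
Eve   | HR         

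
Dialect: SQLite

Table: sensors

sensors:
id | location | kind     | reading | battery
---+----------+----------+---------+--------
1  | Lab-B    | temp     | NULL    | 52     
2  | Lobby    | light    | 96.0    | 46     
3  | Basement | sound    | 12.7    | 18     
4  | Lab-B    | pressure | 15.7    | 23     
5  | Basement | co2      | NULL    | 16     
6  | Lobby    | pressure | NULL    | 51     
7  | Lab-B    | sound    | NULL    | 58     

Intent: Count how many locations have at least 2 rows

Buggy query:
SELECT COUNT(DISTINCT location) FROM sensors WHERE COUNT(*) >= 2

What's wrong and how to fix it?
Bug: WHERE filters individual rows, not groups, so a group-level COUNT is invalid there

Fix: Use a subquery that GROUPs and filters with HAVING, then count its rows

Corrected query:
SELECT COUNT(*) FROM (SELECT location FROM sensors GROUP BY location HAVING COUNT(*) >= 2)

Result:
COUNT(*)
--------
3       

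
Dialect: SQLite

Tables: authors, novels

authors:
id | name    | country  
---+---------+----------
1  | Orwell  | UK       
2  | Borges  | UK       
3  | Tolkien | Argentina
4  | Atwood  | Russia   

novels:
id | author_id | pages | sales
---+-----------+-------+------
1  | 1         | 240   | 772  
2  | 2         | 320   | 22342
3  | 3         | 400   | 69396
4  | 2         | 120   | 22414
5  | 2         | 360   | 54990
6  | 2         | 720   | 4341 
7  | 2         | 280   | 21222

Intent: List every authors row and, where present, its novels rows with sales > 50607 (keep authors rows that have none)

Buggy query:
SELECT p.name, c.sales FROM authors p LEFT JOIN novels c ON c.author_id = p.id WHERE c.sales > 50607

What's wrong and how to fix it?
Bug: Filtering c.sales in WHERE discards the NULL rows produced by LEFT JOIN, turning it into an inner join

Fix: Put 'c.sales > 50607' in the JOIN's ON clause instead of WHERE

Corrected query:
SELECT p.name, c.sales FROM authors p LEFT JOIN novels c ON c.author_id = p.id AND c.sales > 50607

Result:
name    | sales
--------+------
Orwell  | NULL 
Borges  | 54990
Tolkien | 69396
Atwood  | NULL 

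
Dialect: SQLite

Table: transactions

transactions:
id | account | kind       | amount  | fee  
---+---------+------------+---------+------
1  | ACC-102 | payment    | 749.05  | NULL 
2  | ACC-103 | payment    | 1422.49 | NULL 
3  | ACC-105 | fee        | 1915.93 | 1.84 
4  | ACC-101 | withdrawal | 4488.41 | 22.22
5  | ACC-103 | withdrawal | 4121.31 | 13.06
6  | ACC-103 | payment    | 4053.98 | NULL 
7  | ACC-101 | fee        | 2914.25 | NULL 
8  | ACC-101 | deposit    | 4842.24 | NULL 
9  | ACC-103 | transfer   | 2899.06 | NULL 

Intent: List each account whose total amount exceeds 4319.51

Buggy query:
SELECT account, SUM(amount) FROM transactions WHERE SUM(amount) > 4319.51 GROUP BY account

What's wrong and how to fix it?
Bug: Aggregate functions cannot appear in a WHERE clause

Fix: Use HAVING (which filters groups after aggregation) instead of WHERE

Corrected query:
SELECT account, SUM(amount) FROM transactions GROUP BY account HAVING SUM(amount) > 4319.51

Result:
account | SUM(amount)
--------+------------
ACC-101 | 12244.9    
ACC-103 | 12496.84   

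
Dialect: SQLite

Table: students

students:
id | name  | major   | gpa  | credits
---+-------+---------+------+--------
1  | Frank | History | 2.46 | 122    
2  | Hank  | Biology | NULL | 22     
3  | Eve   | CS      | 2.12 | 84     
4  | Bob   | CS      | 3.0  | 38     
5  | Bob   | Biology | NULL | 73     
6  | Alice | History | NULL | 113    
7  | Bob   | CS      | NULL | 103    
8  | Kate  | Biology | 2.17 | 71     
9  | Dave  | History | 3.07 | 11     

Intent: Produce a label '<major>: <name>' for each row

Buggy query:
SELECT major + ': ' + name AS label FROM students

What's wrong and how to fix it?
Bug: SQLite uses || for string concatenation; + coerces text to numbers (yielding 0)

Fix: Replace + with || to concatenate text

Corrected query:
SELECT major || ': ' || name AS label FROM students

Result:
label         
--------------
History: Frank
Biology: Hank 
CS: Eve       
CS: Bob       
Biology: Bob  
History: Alice
CS: Bob       
Biology: Kate 
History: Dave 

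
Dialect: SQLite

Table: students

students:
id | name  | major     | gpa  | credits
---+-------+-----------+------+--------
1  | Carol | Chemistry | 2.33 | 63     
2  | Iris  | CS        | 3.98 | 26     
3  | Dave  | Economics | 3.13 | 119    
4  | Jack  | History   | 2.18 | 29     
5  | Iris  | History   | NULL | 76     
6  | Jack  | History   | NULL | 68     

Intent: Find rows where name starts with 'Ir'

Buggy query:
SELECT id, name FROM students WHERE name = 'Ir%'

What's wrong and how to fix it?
Bug: Wildcards only work with LIKE; '=' treats '%' as a literal character

Fix: Replace '=' with LIKE so 'Ir%' is treated as a pattern

Corrected query:
SELECT id, name FROM students WHERE name LIKE 'Ir%'

Result:
id | name
---+-----
2  | Iris
5  | Iris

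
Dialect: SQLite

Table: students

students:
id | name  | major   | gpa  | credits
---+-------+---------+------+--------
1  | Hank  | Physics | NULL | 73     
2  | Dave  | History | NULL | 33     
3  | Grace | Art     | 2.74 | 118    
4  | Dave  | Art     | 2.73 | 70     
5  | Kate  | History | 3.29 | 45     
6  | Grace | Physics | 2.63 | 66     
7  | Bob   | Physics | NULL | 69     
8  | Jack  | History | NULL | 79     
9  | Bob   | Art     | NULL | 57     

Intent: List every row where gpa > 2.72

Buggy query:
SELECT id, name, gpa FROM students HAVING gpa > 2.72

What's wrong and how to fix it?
Bug: This is a non-aggregate query (no GROUP BY, no aggregates), so in SQLite the HAVING clause is invalid here; a row-level condition belongs in WHERE

Fix: Replace HAVING with WHERE since the condition applies to individual rows

Corrected query:
SELECT id, name, gpa FROM students WHERE gpa > 2.72

Result:
id | name  | gpa 
---+-------+-----
3  | Grace | 2.74
4  | Dave  | 2.73
5  | Kate  | 3.29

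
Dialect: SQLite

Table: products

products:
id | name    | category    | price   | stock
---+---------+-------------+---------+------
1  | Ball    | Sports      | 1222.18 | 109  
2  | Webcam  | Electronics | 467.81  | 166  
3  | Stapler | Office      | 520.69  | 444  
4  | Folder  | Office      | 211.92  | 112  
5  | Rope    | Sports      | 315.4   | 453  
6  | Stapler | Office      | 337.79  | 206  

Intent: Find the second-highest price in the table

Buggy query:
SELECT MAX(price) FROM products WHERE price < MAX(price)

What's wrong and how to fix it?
Bug: MAX(price) on the right of the comparison is an aggregate-in-WHERE error

Fix: Put the inner MAX in a scalar subquery

Corrected query:
SELECT MAX(price) FROM products WHERE price < (SELECT MAX(price) FROM products)

Result:
MAX(price)
----------
520.69    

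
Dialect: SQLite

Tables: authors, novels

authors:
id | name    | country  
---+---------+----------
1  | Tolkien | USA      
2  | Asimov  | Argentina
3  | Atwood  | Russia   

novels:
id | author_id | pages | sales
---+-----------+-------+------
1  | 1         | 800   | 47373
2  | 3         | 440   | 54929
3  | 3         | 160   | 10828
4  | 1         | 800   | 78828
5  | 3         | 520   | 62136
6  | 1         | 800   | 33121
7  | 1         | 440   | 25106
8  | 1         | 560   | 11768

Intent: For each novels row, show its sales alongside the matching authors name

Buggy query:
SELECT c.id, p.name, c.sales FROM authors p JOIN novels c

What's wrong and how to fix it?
Bug: Missing join condition: each novels row is matched to all authors rows instead of just its own

Fix: Add ON c.author_id = p.id to the JOIN

Corrected query:
SELECT c.id, p.name, c.sales FROM authors p JOIN novels c ON c.author_id = p.id

Result:
id | name    | sales
---+---------+------
1  | Tolkien | 47373
2  | Atwood  | 54929
3  | Atwood  | 10828
4  | Tolkien | 78828
5  | Atwood  | 62136
6  | Tolkien | 33121
7  | Tolkien | 25106
8  | Tolkien | 11768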